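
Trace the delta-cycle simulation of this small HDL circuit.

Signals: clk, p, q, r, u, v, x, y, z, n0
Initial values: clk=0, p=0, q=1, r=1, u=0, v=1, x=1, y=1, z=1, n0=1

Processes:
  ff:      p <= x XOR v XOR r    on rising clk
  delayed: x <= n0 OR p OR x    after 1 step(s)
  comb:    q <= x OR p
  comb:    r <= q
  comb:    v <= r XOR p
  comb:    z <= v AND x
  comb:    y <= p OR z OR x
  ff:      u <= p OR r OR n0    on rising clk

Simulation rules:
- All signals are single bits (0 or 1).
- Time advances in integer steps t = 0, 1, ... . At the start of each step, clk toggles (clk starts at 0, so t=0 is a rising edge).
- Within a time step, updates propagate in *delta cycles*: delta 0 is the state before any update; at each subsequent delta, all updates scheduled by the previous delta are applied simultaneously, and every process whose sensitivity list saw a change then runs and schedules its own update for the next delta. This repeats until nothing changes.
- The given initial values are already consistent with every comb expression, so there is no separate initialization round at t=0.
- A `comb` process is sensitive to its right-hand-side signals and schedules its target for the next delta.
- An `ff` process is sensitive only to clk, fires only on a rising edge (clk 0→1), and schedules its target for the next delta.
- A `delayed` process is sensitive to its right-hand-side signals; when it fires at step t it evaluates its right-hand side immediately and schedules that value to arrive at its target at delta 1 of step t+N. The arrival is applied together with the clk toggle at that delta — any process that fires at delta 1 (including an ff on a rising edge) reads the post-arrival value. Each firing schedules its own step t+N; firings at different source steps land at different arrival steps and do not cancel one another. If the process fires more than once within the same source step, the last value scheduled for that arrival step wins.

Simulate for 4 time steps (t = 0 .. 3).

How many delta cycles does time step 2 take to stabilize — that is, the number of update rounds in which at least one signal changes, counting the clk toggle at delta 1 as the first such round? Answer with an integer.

t=0 Δ0: p=0 y=1 x=1 r=1 n0=1 u=0 clk=0 q=1 z=1 v=1
  Δ1: clk:0→1
  Δ2: p:0→1, u:0→1
  Δ3: v:1→0
  Δ4: z:1→0
  (4Δ to stable)
t=1 Δ0: p=1 y=1 x=1 r=1 n0=1 u=1 clk=1 q=1 z=0 v=0
  Δ1: clk:1→0
  (1Δ to stable)
t=2 Δ0: p=1 y=1 x=1 r=1 n0=1 u=1 clk=0 q=1 z=0 v=0
  Δ1: clk:0→1
  Δ2: p:1→0
  Δ3: v:0→1
  Δ4: z:0→1
  (4Δ to stable)
t=3 Δ0: p=0 y=1 x=1 r=1 n0=1 u=1 clk=1 q=1 z=1 v=1
  Δ1: clk:1→0
  (1Δ to stable)

4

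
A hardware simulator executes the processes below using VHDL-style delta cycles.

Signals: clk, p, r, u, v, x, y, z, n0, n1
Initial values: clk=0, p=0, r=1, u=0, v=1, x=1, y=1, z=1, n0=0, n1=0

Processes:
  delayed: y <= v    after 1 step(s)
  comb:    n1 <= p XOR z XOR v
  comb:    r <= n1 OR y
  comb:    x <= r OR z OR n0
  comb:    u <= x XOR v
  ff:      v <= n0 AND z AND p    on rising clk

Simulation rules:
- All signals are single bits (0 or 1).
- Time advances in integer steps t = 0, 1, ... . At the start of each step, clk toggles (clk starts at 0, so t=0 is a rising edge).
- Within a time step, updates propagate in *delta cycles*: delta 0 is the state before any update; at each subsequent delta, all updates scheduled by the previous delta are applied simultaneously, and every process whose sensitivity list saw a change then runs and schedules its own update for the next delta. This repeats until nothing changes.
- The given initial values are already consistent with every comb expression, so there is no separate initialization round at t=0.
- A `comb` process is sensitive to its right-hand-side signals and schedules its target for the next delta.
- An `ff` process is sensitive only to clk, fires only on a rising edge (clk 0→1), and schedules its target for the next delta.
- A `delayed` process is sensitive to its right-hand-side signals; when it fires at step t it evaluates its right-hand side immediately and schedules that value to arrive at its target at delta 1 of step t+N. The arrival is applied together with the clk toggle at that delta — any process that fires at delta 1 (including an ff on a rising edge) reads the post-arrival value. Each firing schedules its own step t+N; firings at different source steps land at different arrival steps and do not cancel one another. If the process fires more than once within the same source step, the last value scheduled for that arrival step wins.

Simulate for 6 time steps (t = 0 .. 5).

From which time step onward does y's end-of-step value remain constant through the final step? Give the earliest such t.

t=0 Δ0: n0=0 n1=0 x=1 z=1 v=1 y=1 clk=0 r=1 p=0 u=0
  Δ1: clk:0→1
  Δ2: v:1→0
  Δ3: n1:0→1, u:0→1
  (3Δ to stable)
t=1 Δ0: n0=0 n1=1 x=1 z=1 v=0 y=1 clk=1 r=1 p=0 u=1
  Δ1: y:1→0, clk:1→0
  (1Δ to stable)
t=2 Δ0: n0=0 n1=1 x=1 z=1 v=0 y=0 clk=0 r=1 p=0 u=1
  Δ1: clk:0→1
  (1Δ to stable)
t=3 Δ0: n0=0 n1=1 x=1 z=1 v=0 y=0 clk=1 r=1 p=0 u=1
  Δ1: clk:1→0
  (1Δ to stable)
t=4 Δ0: n0=0 n1=1 x=1 z=1 v=0 y=0 clk=0 r=1 p=0 u=1
  Δ1: clk:0→1
  (1Δ to stable)
t=5 Δ0: n0=0 n1=1 x=1 z=1 v=0 y=0 clk=1 r=1 p=0 u=1
  Δ1: clk:1→0
  (1Δ to stable)

1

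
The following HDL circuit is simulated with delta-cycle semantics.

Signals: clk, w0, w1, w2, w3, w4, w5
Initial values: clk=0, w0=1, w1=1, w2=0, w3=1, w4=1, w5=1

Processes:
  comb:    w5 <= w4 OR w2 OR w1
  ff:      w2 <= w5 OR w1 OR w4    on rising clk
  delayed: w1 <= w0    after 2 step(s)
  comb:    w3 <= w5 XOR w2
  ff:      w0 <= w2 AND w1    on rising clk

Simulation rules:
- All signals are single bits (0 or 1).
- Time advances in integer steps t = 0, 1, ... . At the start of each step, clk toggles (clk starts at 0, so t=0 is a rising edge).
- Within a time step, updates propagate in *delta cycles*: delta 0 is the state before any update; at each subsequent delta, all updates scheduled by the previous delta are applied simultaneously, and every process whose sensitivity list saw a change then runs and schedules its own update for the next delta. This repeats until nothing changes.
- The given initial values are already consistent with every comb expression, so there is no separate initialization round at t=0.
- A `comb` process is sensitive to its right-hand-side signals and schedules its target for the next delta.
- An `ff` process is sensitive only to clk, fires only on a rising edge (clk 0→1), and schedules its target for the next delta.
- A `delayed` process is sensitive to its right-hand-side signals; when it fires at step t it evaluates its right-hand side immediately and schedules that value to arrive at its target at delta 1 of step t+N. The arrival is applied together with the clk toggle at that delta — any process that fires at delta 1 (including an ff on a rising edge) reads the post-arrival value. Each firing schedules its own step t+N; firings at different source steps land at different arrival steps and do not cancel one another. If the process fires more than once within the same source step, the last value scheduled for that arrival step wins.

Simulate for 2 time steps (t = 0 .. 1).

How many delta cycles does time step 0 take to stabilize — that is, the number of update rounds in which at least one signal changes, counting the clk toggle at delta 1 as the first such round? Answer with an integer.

3

[bits: w0,w2,w5,clk,w1,w3,w4]
t=0: Δ0=1010111 Δ1=1011111 Δ2=0111111 Δ3=0111101 | 3Δ
t=1: Δ0=0111101 Δ1=0110101 | 1Δ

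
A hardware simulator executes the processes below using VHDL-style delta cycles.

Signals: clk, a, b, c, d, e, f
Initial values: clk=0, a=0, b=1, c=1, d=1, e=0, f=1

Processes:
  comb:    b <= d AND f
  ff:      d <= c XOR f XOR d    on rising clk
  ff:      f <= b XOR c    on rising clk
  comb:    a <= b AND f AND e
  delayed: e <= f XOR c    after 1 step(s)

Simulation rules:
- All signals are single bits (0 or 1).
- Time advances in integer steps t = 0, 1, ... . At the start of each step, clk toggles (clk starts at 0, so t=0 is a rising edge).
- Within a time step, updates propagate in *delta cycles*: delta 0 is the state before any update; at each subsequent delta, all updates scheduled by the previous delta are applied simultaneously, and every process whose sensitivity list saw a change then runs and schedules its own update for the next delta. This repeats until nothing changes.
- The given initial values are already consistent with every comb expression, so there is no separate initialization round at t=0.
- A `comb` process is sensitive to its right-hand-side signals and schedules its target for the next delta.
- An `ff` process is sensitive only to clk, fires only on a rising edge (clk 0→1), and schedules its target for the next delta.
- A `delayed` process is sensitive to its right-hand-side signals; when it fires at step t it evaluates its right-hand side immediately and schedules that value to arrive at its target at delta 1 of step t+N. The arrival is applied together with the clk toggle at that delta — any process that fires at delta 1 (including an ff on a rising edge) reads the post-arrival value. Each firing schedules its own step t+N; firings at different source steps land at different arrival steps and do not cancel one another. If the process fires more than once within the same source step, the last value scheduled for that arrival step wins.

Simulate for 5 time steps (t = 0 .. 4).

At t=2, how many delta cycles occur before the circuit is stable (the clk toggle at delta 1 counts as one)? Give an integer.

[bits: d,e,c,a,f,clk,b]
t=0: Δ0=1010101 Δ1=1010111 Δ2=1010011 Δ3=1010010 | 3Δ
t=1: Δ0=1010010 Δ1=1110000 | 1Δ
t=2: Δ0=1110000 Δ1=1110010 Δ2=0110110 | 2Δ
t=3: Δ0=0110110 Δ1=0010100 | 1Δ
t=4: Δ0=0010100 Δ1=0010110 | 1Δ

2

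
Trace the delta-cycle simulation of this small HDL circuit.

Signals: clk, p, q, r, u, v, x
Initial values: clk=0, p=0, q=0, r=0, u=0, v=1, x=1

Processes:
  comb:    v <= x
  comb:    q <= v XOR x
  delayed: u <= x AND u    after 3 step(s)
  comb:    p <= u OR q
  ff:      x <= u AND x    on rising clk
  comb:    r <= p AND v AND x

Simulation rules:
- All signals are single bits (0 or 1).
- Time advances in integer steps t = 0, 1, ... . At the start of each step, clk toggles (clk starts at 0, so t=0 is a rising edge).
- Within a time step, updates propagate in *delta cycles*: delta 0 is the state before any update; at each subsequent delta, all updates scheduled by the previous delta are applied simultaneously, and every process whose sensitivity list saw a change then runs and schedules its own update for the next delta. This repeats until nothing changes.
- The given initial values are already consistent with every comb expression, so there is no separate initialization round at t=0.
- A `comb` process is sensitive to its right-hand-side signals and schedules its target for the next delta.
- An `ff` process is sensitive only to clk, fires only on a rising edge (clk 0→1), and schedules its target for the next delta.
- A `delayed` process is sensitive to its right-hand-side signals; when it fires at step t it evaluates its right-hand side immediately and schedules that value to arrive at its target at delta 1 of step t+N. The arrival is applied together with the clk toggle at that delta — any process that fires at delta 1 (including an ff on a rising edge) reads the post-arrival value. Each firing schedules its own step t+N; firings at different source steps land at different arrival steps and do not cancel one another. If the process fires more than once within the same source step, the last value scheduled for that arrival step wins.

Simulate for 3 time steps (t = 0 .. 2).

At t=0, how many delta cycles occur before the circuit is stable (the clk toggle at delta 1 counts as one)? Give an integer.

5

[bits: q,r,x,p,u,clk,v]
t=0: Δ0=0010001 Δ1=0010011 Δ2=0000011 Δ3=1000010 Δ4=0001010 Δ5=0000010 | 5Δ
t=1: Δ0=0000010 Δ1=0000000 | 1Δ
t=2: Δ0=0000000 Δ1=0000010 | 1Δ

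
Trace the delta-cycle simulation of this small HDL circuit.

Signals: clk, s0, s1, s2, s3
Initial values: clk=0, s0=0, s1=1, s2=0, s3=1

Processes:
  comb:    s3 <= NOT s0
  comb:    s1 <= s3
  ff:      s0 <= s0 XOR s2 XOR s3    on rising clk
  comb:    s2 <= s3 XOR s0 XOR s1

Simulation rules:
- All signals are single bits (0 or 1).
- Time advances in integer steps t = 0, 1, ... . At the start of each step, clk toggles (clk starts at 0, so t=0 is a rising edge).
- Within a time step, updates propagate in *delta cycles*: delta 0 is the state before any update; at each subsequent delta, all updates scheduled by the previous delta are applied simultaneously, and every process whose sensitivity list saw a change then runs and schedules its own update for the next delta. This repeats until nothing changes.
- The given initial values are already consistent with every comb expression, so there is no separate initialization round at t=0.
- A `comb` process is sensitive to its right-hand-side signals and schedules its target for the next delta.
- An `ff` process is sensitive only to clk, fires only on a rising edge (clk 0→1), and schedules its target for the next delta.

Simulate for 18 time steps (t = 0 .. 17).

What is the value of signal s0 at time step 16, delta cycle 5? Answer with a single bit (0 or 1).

1

t=0 Δ0: s0=0 s3=1 s2=0 clk=0 s1=1
  Δ1: clk:0→1
  Δ2: s0:0→1
  Δ3: s3:1→0, s2:0→1
  Δ4: s2:1→0, s1:1→0
  Δ5: s2:0→1
  (5Δ to stable)
t=1 Δ0: s0=1 s3=0 s2=1 clk=1 s1=0
  Δ1: clk:1→0
  (1Δ to stable)
t=2 Δ0: s0=1 s3=0 s2=1 clk=0 s1=0
  Δ1: clk:0→1
  Δ2: s0:1→0
  Δ3: s3:0→1, s2:1→0
  Δ4: s2:0→1, s1:0→1
  Δ5: s2:1→0
  (5Δ to stable)
t=3 Δ0: s0=0 s3=1 s2=0 clk=1 s1=1
  Δ1: clk:1→0
  (1Δ to stable)
t=4 Δ0: s0=0 s3=1 s2=0 clk=0 s1=1
  Δ1: clk:0→1
  Δ2: s0:0→1
  Δ3: s3:1→0, s2:0→1
  Δ4: s2:1→0, s1:1→0
  Δ5: s2:0→1
  (5Δ to stable)
t=5 Δ0: s0=1 s3=0 s2=1 clk=1 s1=0
  Δ1: clk:1→0
  (1Δ to stable)
t=6 Δ0: s0=1 s3=0 s2=1 clk=0 s1=0
  Δ1: clk:0→1
  Δ2: s0:1→0
  Δ3: s3:0→1, s2:1→0
  Δ4: s2:0→1, s1:0→1
  Δ5: s2:1→0
  (5Δ to stable)
t=7 Δ0: s0=0 s3=1 s2=0 clk=1 s1=1
  Δ1: clk:1→0
  (1Δ to stable)
t=8 Δ0: s0=0 s3=1 s2=0 clk=0 s1=1
  Δ1: clk:0→1
  Δ2: s0:0→1
  Δ3: s3:1→0, s2:0→1
  Δ4: s2:1→0, s1:1→0
  Δ5: s2:0→1
  (5Δ to stable)
t=9 Δ0: s0=1 s3=0 s2=1 clk=1 s1=0
  Δ1: clk:1→0
  (1Δ to stable)
t=10 Δ0: s0=1 s3=0 s2=1 clk=0 s1=0
  Δ1: clk:0→1
  Δ2: s0:1→0
  Δ3: s3:0→1, s2:1→0
  Δ4: s2:0→1, s1:0→1
  Δ5: s2:1→0
  (5Δ to stable)
t=11 Δ0: s0=0 s3=1 s2=0 clk=1 s1=1
  Δ1: clk:1→0
  (1Δ to stable)
t=12 Δ0: s0=0 s3=1 s2=0 clk=0 s1=1
  Δ1: clk:0→1
  Δ2: s0:0→1
  Δ3: s3:1→0, s2:0→1
  Δ4: s2:1→0, s1:1→0
  Δ5: s2:0→1
  (5Δ to stable)
t=13 Δ0: s0=1 s3=0 s2=1 clk=1 s1=0
  Δ1: clk:1→0
  (1Δ to stable)
t=14 Δ0: s0=1 s3=0 s2=1 clk=0 s1=0
  Δ1: clk:0→1
  Δ2: s0:1→0
  Δ3: s3:0→1, s2:1→0
  Δ4: s2:0→1, s1:0→1
  Δ5: s2:1→0
  (5Δ to stable)
t=15 Δ0: s0=0 s3=1 s2=0 clk=1 s1=1
  Δ1: clk:1→0
  (1Δ to stable)
t=16 Δ0: s0=0 s3=1 s2=0 clk=0 s1=1
  Δ1: clk:0→1
  Δ2: s0:0→1
  Δ3: s3:1→0, s2:0→1
  Δ4: s2:1→0, s1:1→0
  Δ5: s2:0→1
  (5Δ to stable)
t=17 Δ0: s0=1 s3=0 s2=1 clk=1 s1=0
  Δ1: clk:1→0
  (1Δ to stable)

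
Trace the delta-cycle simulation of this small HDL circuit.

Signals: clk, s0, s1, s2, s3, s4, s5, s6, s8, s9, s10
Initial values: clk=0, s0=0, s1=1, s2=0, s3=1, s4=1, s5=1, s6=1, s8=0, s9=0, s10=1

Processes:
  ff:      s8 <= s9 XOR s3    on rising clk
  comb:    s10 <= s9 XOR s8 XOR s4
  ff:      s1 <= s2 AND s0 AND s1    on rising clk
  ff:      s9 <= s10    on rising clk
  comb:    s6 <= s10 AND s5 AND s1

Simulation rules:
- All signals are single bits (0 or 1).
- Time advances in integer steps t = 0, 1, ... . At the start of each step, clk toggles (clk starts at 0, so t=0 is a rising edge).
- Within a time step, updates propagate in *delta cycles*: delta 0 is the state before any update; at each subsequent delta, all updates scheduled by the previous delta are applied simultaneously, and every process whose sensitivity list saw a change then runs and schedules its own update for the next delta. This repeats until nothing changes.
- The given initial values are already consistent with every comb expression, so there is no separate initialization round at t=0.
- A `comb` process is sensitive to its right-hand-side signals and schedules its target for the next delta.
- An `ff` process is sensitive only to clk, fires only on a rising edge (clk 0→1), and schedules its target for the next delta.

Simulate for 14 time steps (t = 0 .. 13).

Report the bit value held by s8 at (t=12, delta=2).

1

t0.Δ0 s0=0 clk=0 s2=0 s6=1 s5=1 s9=0 s10=1 s8=0 s3=1 s1=1 s4=1
t0.Δ1 s0=0 clk=1 s2=0 s6=1 s5=1 s9=0 s10=1 s8=0 s3=1 s1=1 s4=1
t0.Δ2 s0=0 clk=1 s2=0 s6=1 s5=1 s9=1 s10=1 s8=1 s3=1 s1=0 s4=1
t0.Δ3 s0=0 clk=1 s2=0 s6=0 s5=1 s9=1 s10=1 s8=1 s3=1 s1=0 s4=1
t1.Δ0 s0=0 clk=1 s2=0 s6=0 s5=1 s9=1 s10=1 s8=1 s3=1 s1=0 s4=1
t1.Δ1 s0=0 clk=0 s2=0 s6=0 s5=1 s9=1 s10=1 s8=1 s3=1 s1=0 s4=1
t2.Δ0 s0=0 clk=0 s2=0 s6=0 s5=1 s9=1 s10=1 s8=1 s3=1 s1=0 s4=1
t2.Δ1 s0=0 clk=1 s2=0 s6=0 s5=1 s9=1 s10=1 s8=1 s3=1 s1=0 s4=1
t2.Δ2 s0=0 clk=1 s2=0 s6=0 s5=1 s9=1 s10=1 s8=0 s3=1 s1=0 s4=1
t2.Δ3 s0=0 clk=1 s2=0 s6=0 s5=1 s9=1 s10=0 s8=0 s3=1 s1=0 s4=1
t3.Δ0 s0=0 clk=1 s2=0 s6=0 s5=1 s9=1 s10=0 s8=0 s3=1 s1=0 s4=1
t3.Δ1 s0=0 clk=0 s2=0 s6=0 s5=1 s9=1 s10=0 s8=0 s3=1 s1=0 s4=1
t4.Δ0 s0=0 clk=0 s2=0 s6=0 s5=1 s9=1 s10=0 s8=0 s3=1 s1=0 s4=1
t4.Δ1 s0=0 clk=1 s2=0 s6=0 s5=1 s9=1 s10=0 s8=0 s3=1 s1=0 s4=1
t4.Δ2 s0=0 clk=1 s2=0 s6=0 s5=1 s9=0 s10=0 s8=0 s3=1 s1=0 s4=1
t4.Δ3 s0=0 clk=1 s2=0 s6=0 s5=1 s9=0 s10=1 s8=0 s3=1 s1=0 s4=1
t5.Δ0 s0=0 clk=1 s2=0 s6=0 s5=1 s9=0 s10=1 s8=0 s3=1 s1=0 s4=1
t5.Δ1 s0=0 clk=0 s2=0 s6=0 s5=1 s9=0 s10=1 s8=0 s3=1 s1=0 s4=1
t6.Δ0 s0=0 clk=0 s2=0 s6=0 s5=1 s9=0 s10=1 s8=0 s3=1 s1=0 s4=1
t6.Δ1 s0=0 clk=1 s2=0 s6=0 s5=1 s9=0 s10=1 s8=0 s3=1 s1=0 s4=1
t6.Δ2 s0=0 clk=1 s2=0 s6=0 s5=1 s9=1 s10=1 s8=1 s3=1 s1=0 s4=1
t7.Δ0 s0=0 clk=1 s2=0 s6=0 s5=1 s9=1 s10=1 s8=1 s3=1 s1=0 s4=1
t7.Δ1 s0=0 clk=0 s2=0 s6=0 s5=1 s9=1 s10=1 s8=1 s3=1 s1=0 s4=1
t8.Δ0 s0=0 clk=0 s2=0 s6=0 s5=1 s9=1 s10=1 s8=1 s3=1 s1=0 s4=1
t8.Δ1 s0=0 clk=1 s2=0 s6=0 s5=1 s9=1 s10=1 s8=1 s3=1 s1=0 s4=1
t8.Δ2 s0=0 clk=1 s2=0 s6=0 s5=1 s9=1 s10=1 s8=0 s3=1 s1=0 s4=1
t8.Δ3 s0=0 clk=1 s2=0 s6=0 s5=1 s9=1 s10=0 s8=0 s3=1 s1=0 s4=1
t9.Δ0 s0=0 clk=1 s2=0 s6=0 s5=1 s9=1 s10=0 s8=0 s3=1 s1=0 s4=1
t9.Δ1 s0=0 clk=0 s2=0 s6=0 s5=1 s9=1 s10=0 s8=0 s3=1 s1=0 s4=1
t10.Δ0 s0=0 clk=0 s2=0 s6=0 s5=1 s9=1 s10=0 s8=0 s3=1 s1=0 s4=1
t10.Δ1 s0=0 clk=1 s2=0 s6=0 s5=1 s9=1 s10=0 s8=0 s3=1 s1=0 s4=1
t10.Δ2 s0=0 clk=1 s2=0 s6=0 s5=1 s9=0 s10=0 s8=0 s3=1 s1=0 s4=1
t10.Δ3 s0=0 clk=1 s2=0 s6=0 s5=1 s9=0 s10=1 s8=0 s3=1 s1=0 s4=1
t11.Δ0 s0=0 clk=1 s2=0 s6=0 s5=1 s9=0 s10=1 s8=0 s3=1 s1=0 s4=1
t11.Δ1 s0=0 clk=0 s2=0 s6=0 s5=1 s9=0 s10=1 s8=0 s3=1 s1=0 s4=1
t12.Δ0 s0=0 clk=0 s2=0 s6=0 s5=1 s9=0 s10=1 s8=0 s3=1 s1=0 s4=1
t12.Δ1 s0=0 clk=1 s2=0 s6=0 s5=1 s9=0 s10=1 s8=0 s3=1 s1=0 s4=1
t12.Δ2 s0=0 clk=1 s2=0 s6=0 s5=1 s9=1 s10=1 s8=1 s3=1 s1=0 s4=1
t13.Δ0 s0=0 clk=1 s2=0 s6=0 s5=1 s9=1 s10=1 s8=1 s3=1 s1=0 s4=1
t13.Δ1 s0=0 clk=0 s2=0 s6=0 s5=1 s9=1 s10=1 s8=1 s3=1 s1=0 s4=1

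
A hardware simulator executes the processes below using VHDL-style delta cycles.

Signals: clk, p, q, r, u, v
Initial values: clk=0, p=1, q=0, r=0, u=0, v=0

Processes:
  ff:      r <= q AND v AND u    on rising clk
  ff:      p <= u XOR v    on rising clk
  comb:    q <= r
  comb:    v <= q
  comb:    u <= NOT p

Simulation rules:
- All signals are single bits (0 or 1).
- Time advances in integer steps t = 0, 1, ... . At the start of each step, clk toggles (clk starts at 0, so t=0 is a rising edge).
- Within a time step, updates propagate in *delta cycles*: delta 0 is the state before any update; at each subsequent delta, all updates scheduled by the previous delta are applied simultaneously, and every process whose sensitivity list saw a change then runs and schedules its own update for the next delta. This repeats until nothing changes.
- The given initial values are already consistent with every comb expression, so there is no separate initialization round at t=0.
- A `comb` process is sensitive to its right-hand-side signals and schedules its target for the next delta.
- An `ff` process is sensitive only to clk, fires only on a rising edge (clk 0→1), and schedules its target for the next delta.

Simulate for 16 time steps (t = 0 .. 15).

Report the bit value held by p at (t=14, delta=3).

1

t0.Δ0 r=0 u=0 p=1 v=0 clk=0 q=0
t0.Δ1 r=0 u=0 p=1 v=0 clk=1 q=0
t0.Δ2 r=0 u=0 p=0 v=0 clk=1 q=0
t0.Δ3 r=0 u=1 p=0 v=0 clk=1 q=0
t1.Δ0 r=0 u=1 p=0 v=0 clk=1 q=0
t1.Δ1 r=0 u=1 p=0 v=0 clk=0 q=0
t2.Δ0 r=0 u=1 p=0 v=0 clk=0 q=0
t2.Δ1 r=0 u=1 p=0 v=0 clk=1 q=0
t2.Δ2 r=0 u=1 p=1 v=0 clk=1 q=0
t2.Δ3 r=0 u=0 p=1 v=0 clk=1 q=0
t3.Δ0 r=0 u=0 p=1 v=0 clk=1 q=0
t3.Δ1 r=0 u=0 p=1 v=0 clk=0 q=0
t4.Δ0 r=0 u=0 p=1 v=0 clk=0 q=0
t4.Δ1 r=0 u=0 p=1 v=0 clk=1 q=0
t4.Δ2 r=0 u=0 p=0 v=0 clk=1 q=0
t4.Δ3 r=0 u=1 p=0 v=0 clk=1 q=0
t5.Δ0 r=0 u=1 p=0 v=0 clk=1 q=0
t5.Δ1 r=0 u=1 p=0 v=0 clk=0 q=0
t6.Δ0 r=0 u=1 p=0 v=0 clk=0 q=0
t6.Δ1 r=0 u=1 p=0 v=0 clk=1 q=0
t6.Δ2 r=0 u=1 p=1 v=0 clk=1 q=0
t6.Δ3 r=0 u=0 p=1 v=0 clk=1 q=0
t7.Δ0 r=0 u=0 p=1 v=0 clk=1 q=0
t7.Δ1 r=0 u=0 p=1 v=0 clk=0 q=0
t8.Δ0 r=0 u=0 p=1 v=0 clk=0 q=0
t8.Δ1 r=0 u=0 p=1 v=0 clk=1 q=0
t8.Δ2 r=0 u=0 p=0 v=0 clk=1 q=0
t8.Δ3 r=0 u=1 p=0 v=0 clk=1 q=0
t9.Δ0 r=0 u=1 p=0 v=0 clk=1 q=0
t9.Δ1 r=0 u=1 p=0 v=0 clk=0 q=0
t10.Δ0 r=0 u=1 p=0 v=0 clk=0 q=0
t10.Δ1 r=0 u=1 p=0 v=0 clk=1 q=0
t10.Δ2 r=0 u=1 p=1 v=0 clk=1 q=0
t10.Δ3 r=0 u=0 p=1 v=0 clk=1 q=0
t11.Δ0 r=0 u=0 p=1 v=0 clk=1 q=0
t11.Δ1 r=0 u=0 p=1 v=0 clk=0 q=0
t12.Δ0 r=0 u=0 p=1 v=0 clk=0 q=0
t12.Δ1 r=0 u=0 p=1 v=0 clk=1 q=0
t12.Δ2 r=0 u=0 p=0 v=0 clk=1 q=0
t12.Δ3 r=0 u=1 p=0 v=0 clk=1 q=0
t13.Δ0 r=0 u=1 p=0 v=0 clk=1 q=0
t13.Δ1 r=0 u=1 p=0 v=0 clk=0 q=0
t14.Δ0 r=0 u=1 p=0 v=0 clk=0 q=0
t14.Δ1 r=0 u=1 p=0 v=0 clk=1 q=0
t14.Δ2 r=0 u=1 p=1 v=0 clk=1 q=0
t14.Δ3 r=0 u=0 p=1 v=0 clk=1 q=0
t15.Δ0 r=0 u=0 p=1 v=0 clk=1 q=0
t15.Δ1 r=0 u=0 p=1 v=0 clk=0 q=0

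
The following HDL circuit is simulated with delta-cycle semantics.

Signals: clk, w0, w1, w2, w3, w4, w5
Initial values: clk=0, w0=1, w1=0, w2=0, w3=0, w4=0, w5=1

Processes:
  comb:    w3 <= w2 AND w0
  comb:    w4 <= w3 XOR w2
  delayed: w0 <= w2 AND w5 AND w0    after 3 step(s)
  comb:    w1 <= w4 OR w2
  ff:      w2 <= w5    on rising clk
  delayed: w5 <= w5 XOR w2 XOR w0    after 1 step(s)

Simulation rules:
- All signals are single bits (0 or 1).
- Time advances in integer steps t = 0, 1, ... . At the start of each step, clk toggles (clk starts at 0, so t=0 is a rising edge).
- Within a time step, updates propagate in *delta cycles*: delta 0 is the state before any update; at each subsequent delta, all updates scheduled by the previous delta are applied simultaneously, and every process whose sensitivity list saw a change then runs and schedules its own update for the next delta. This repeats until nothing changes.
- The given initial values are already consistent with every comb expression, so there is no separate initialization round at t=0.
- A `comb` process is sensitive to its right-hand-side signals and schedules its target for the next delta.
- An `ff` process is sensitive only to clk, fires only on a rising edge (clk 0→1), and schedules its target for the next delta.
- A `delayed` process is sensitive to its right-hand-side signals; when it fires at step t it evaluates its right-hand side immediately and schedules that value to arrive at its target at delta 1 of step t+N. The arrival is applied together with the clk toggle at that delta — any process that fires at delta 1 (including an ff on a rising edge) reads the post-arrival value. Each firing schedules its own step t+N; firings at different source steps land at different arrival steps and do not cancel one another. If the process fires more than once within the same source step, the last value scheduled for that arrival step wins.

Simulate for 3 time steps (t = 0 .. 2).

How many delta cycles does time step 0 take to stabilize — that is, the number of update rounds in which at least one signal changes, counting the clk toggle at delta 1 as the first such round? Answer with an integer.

4

[bits: w0,w3,w5,clk,w2,w4,w1]
t=0: Δ0=1010000 Δ1=1011000 Δ2=1011100 Δ3=1111111 Δ4=1111101 | 4Δ
t=1: Δ0=1111101 Δ1=1110101 | 1Δ
t=2: Δ0=1110101 Δ1=1111101 | 1Δ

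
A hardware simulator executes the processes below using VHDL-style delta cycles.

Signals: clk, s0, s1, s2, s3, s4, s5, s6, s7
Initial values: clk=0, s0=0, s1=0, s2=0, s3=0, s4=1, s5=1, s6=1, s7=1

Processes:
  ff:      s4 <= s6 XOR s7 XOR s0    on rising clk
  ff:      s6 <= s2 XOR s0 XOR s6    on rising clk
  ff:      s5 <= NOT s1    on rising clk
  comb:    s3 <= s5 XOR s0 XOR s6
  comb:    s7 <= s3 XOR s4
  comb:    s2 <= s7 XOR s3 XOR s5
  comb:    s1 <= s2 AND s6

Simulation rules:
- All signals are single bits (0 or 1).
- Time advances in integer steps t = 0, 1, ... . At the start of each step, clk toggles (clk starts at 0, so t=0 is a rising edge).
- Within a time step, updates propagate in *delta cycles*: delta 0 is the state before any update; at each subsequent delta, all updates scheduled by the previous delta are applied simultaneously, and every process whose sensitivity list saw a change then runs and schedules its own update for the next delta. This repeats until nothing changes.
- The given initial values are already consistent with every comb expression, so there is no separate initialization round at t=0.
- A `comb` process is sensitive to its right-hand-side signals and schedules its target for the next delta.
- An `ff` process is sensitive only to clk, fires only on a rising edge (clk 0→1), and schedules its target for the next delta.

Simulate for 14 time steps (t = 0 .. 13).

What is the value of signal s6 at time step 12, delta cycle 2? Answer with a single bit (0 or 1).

t=0 Δ0: s3=0 clk=0 s5=1 s7=1 s2=0 s4=1 s0=0 s1=0 s6=1
  Δ1: clk:0→1
  Δ2: s4:1→0
  Δ3: s7:1→0
  Δ4: s2:0→1
  Δ5: s1:0→1
  (5Δ to stable)
t=1 Δ0: s3=0 clk=1 s5=1 s7=0 s2=1 s4=0 s0=0 s1=1 s6=1
  Δ1: clk:1→0
  (1Δ to stable)
t=2 Δ0: s3=0 clk=0 s5=1 s7=0 s2=1 s4=0 s0=0 s1=1 s6=1
  Δ1: clk:0→1
  Δ2: s5:1→0, s4:0→1, s6:1→0
  Δ3: s7:0→1, s2:1→0, s1:1→0
  Δ4: s2:0→1
  (4Δ to stable)
t=3 Δ0: s3=0 clk=1 s5=0 s7=1 s2=1 s4=1 s0=0 s1=0 s6=0
  Δ1: clk:1→0
  (1Δ to stable)
t=4 Δ0: s3=0 clk=0 s5=0 s7=1 s2=1 s4=1 s0=0 s1=0 s6=0
  Δ1: clk:0→1
  Δ2: s5:0→1, s6:0→1
  Δ3: s2:1→0, s1:0→1
  Δ4: s1:1→0
  (4Δ to stable)
t=5 Δ0: s3=0 clk=1 s5=1 s7=1 s2=0 s4=1 s0=0 s1=0 s6=1
  Δ1: clk:1→0
  (1Δ to stable)
t=6 Δ0: s3=0 clk=0 s5=1 s7=1 s2=0 s4=1 s0=0 s1=0 s6=1
  Δ1: clk:0→1
  Δ2: s4:1→0
  Δ3: s7:1→0
  Δ4: s2:0→1
  Δ5: s1:0→1
  (5Δ to stable)
t=7 Δ0: s3=0 clk=1 s5=1 s7=0 s2=1 s4=0 s0=0 s1=1 s6=1
  Δ1: clk:1→0
  (1Δ to stable)
t=8 Δ0: s3=0 clk=0 s5=1 s7=0 s2=1 s4=0 s0=0 s1=1 s6=1
  Δ1: clk:0→1
  Δ2: s5:1→0, s4:0→1, s6:1→0
  Δ3: s7:0→1, s2:1→0, s1:1→0
  Δ4: s2:0→1
  (4Δ to stable)
t=9 Δ0: s3=0 clk=1 s5=0 s7=1 s2=1 s4=1 s0=0 s1=0 s6=0
  Δ1: clk:1→0
  (1Δ to stable)
t=10 Δ0: s3=0 clk=0 s5=0 s7=1 s2=1 s4=1 s0=0 s1=0 s6=0
  Δ1: clk:0→1
  Δ2: s5:0→1, s6:0→1
  Δ3: s2:1→0, s1:0→1
  Δ4: s1:1→0
  (4Δ to stable)
t=11 Δ0: s3=0 clk=1 s5=1 s7=1 s2=0 s4=1 s0=0 s1=0 s6=1
  Δ1: clk:1→0
  (1Δ to stable)
t=12 Δ0: s3=0 clk=0 s5=1 s7=1 s2=0 s4=1 s0=0 s1=0 s6=1
  Δ1: clk:0→1
  Δ2: s4:1→0
  Δ3: s7:1→0
  Δ4: s2:0→1
  Δ5: s1:0→1
  (5Δ to stable)
t=13 Δ0: s3=0 clk=1 s5=1 s7=0 s2=1 s4=0 s0=0 s1=1 s6=1
  Δ1: clk:1→0
  (1Δ to stable)

1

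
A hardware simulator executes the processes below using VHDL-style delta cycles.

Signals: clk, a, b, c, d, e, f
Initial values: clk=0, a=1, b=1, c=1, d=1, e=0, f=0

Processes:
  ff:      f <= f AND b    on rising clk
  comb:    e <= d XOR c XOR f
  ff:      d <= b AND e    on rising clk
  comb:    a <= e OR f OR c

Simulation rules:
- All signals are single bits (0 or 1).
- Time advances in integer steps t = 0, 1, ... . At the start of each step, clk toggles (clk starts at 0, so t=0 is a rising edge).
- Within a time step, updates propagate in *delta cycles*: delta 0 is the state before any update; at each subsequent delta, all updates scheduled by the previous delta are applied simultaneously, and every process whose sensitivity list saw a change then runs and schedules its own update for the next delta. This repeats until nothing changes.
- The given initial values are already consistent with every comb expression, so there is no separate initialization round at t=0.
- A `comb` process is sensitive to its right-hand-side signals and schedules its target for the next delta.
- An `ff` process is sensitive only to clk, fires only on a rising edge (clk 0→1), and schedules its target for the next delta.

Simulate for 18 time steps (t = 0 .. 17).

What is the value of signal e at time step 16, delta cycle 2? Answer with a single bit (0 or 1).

t=0 Δ0: e=0 clk=0 a=1 d=1 f=0 c=1 b=1
  Δ1: clk:0→1
  Δ2: d:1→0
  Δ3: e:0→1
  (3Δ to stable)
t=1 Δ0: e=1 clk=1 a=1 d=0 f=0 c=1 b=1
  Δ1: clk:1→0
  (1Δ to stable)
t=2 Δ0: e=1 clk=0 a=1 d=0 f=0 c=1 b=1
  Δ1: clk:0→1
  Δ2: d:0→1
  Δ3: e:1→0
  (3Δ to stable)
t=3 Δ0: e=0 clk=1 a=1 d=1 f=0 c=1 b=1
  Δ1: clk:1→0
  (1Δ to stable)
t=4 Δ0: e=0 clk=0 a=1 d=1 f=0 c=1 b=1
  Δ1: clk:0→1
  Δ2: d:1→0
  Δ3: e:0→1
  (3Δ to stable)
t=5 Δ0: e=1 clk=1 a=1 d=0 f=0 c=1 b=1
  Δ1: clk:1→0
  (1Δ to stable)
t=6 Δ0: e=1 clk=0 a=1 d=0 f=0 c=1 b=1
  Δ1: clk:0→1
  Δ2: d:0→1
  Δ3: e:1→0
  (3Δ to stable)
t=7 Δ0: e=0 clk=1 a=1 d=1 f=0 c=1 b=1
  Δ1: clk:1→0
  (1Δ to stable)
t=8 Δ0: e=0 clk=0 a=1 d=1 f=0 c=1 b=1
  Δ1: clk:0→1
  Δ2: d:1→0
  Δ3: e:0→1
  (3Δ to stable)
t=9 Δ0: e=1 clk=1 a=1 d=0 f=0 c=1 b=1
  Δ1: clk:1→0
  (1Δ to stable)
t=10 Δ0: e=1 clk=0 a=1 d=0 f=0 c=1 b=1
  Δ1: clk:0→1
  Δ2: d:0→1
  Δ3: e:1→0
  (3Δ to stable)
t=11 Δ0: e=0 clk=1 a=1 d=1 f=0 c=1 b=1
  Δ1: clk:1→0
  (1Δ to stable)
t=12 Δ0: e=0 clk=0 a=1 d=1 f=0 c=1 b=1
  Δ1: clk:0→1
  Δ2: d:1→0
  Δ3: e:0→1
  (3Δ to stable)
t=13 Δ0: e=1 clk=1 a=1 d=0 f=0 c=1 b=1
  Δ1: clk:1→0
  (1Δ to stable)
t=14 Δ0: e=1 clk=0 a=1 d=0 f=0 c=1 b=1
  Δ1: clk:0→1
  Δ2: d:0→1
  Δ3: e:1→0
  (3Δ to stable)
t=15 Δ0: e=0 clk=1 a=1 d=1 f=0 c=1 b=1
  Δ1: clk:1→0
  (1Δ to stable)
t=16 Δ0: e=0 clk=0 a=1 d=1 f=0 c=1 b=1
  Δ1: clk:0→1
  Δ2: d:1→0
  Δ3: e:0→1
  (3Δ to stable)
t=17 Δ0: e=1 clk=1 a=1 d=0 f=0 c=1 b=1
  Δ1: clk:1→0
  (1Δ to stable)

0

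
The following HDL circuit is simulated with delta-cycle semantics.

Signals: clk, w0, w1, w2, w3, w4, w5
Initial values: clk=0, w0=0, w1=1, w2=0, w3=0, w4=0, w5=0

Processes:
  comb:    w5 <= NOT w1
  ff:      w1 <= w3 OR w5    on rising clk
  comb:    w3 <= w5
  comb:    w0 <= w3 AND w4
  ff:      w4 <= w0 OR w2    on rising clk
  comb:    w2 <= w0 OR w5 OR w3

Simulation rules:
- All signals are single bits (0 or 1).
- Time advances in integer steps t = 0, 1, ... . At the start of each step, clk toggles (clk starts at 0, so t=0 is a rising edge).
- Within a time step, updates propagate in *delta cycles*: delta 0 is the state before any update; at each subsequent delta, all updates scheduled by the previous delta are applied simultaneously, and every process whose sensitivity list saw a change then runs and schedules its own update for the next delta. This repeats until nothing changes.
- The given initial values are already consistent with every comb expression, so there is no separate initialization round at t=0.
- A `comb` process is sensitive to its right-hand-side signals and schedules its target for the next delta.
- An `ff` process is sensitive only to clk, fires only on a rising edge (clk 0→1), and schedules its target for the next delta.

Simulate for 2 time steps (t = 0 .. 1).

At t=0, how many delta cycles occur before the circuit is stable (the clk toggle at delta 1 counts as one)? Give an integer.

[bits: w5,w0,w1,w3,clk,w4,w2]
t=0: Δ0=0010000 Δ1=0010100 Δ2=0000100 Δ3=1000100 Δ4=1001101 | 4Δ
t=1: Δ0=1001101 Δ1=1001001 | 1Δ

4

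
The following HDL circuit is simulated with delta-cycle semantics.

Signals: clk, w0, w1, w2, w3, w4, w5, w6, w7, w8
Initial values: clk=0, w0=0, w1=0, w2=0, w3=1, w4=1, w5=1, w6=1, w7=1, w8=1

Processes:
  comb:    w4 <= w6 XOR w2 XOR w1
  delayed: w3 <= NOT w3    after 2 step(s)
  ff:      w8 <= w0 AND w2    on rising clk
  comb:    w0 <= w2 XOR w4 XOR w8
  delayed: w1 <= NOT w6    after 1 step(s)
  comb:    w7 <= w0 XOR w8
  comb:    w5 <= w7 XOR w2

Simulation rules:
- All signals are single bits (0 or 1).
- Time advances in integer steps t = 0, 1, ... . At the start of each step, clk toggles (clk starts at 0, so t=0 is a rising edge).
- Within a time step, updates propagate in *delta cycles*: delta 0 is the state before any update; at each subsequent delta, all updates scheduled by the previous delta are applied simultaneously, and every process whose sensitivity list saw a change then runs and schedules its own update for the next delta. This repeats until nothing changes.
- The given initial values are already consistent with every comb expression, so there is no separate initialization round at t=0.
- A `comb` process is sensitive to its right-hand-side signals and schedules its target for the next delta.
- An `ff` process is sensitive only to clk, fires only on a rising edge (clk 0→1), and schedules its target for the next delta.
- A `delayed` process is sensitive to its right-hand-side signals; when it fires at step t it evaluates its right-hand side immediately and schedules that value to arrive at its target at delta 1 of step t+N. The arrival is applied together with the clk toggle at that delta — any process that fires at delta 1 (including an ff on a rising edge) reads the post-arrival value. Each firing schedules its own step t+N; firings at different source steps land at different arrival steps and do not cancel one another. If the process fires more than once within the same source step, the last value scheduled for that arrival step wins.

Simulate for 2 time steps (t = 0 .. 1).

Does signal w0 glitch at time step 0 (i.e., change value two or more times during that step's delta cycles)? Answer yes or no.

[bits: w7,clk,w4,w8,w6,w0,w5,w1,w3,w2]
t=0: Δ0=1011101010 Δ1=1111101010 Δ2=1110101010 Δ3=0110111010 Δ4=1110110010 Δ5=1110111010 | 5Δ
t=1: Δ0=1110111010 Δ1=1010111010 | 1Δ

no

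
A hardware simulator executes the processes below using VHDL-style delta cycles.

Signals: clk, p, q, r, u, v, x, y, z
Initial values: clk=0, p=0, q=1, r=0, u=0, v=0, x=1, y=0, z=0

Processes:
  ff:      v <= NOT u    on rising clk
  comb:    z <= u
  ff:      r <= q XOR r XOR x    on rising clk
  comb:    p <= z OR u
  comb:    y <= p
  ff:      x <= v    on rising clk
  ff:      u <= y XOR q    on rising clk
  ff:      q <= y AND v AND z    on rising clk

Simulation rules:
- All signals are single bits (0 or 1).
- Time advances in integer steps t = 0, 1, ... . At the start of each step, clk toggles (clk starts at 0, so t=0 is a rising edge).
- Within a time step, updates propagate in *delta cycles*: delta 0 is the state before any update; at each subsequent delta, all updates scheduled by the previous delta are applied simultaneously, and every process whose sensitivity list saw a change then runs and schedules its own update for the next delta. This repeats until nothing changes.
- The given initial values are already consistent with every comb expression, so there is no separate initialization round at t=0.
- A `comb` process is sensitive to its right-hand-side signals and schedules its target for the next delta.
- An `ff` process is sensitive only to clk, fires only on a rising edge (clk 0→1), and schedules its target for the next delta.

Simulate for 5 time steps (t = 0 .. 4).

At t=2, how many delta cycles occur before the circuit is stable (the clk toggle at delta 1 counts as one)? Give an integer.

t=0 Δ0: z=0 u=0 x=1 v=0 p=0 r=0 q=1 clk=0 y=0
  Δ1: clk:0→1
  Δ2: u:0→1, x:1→0, v:0→1, q:1→0
  Δ3: z:0→1, p:0→1
  Δ4: y:0→1
  (4Δ to stable)
t=1 Δ0: z=1 u=1 x=0 v=1 p=1 r=0 q=0 clk=1 y=1
  Δ1: clk:1→0
  (1Δ to stable)
t=2 Δ0: z=1 u=1 x=0 v=1 p=1 r=0 q=0 clk=0 y=1
  Δ1: clk:0→1
  Δ2: x:0→1, v:1→0, q:0→1
  (2Δ to stable)
t=3 Δ0: z=1 u=1 x=1 v=0 p=1 r=0 q=1 clk=1 y=1
  Δ1: clk:1→0
  (1Δ to stable)
t=4 Δ0: z=1 u=1 x=1 v=0 p=1 r=0 q=1 clk=0 y=1
  Δ1: clk:0→1
  Δ2: u:1→0, x:1→0, q:1→0
  Δ3: z:1→0
  Δ4: p:1→0
  Δ5: y:1→0
  (5Δ to stable)

2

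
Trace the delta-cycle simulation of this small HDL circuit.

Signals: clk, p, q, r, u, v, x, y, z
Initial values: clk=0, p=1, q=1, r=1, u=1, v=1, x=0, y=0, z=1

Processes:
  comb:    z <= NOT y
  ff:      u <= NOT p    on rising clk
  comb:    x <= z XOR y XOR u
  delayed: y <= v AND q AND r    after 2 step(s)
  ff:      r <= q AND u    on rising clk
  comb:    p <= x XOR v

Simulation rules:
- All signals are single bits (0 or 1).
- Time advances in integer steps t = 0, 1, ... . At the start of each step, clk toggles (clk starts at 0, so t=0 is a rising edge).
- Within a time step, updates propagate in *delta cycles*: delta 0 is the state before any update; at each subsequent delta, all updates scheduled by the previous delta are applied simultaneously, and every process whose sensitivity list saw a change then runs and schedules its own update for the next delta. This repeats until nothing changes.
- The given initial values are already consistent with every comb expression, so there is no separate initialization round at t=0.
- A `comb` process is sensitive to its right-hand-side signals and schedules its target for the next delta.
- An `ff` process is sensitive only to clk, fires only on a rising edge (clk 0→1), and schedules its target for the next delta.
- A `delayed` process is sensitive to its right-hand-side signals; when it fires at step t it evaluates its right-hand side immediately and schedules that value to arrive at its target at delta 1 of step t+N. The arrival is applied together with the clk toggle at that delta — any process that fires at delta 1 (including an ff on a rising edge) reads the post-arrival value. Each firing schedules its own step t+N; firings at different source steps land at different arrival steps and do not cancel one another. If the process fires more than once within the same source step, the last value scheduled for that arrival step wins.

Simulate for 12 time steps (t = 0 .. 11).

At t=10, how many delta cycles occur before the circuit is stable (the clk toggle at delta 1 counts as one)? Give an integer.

3

[bits: v,y,z,r,x,clk,u,p,q]
t=0: Δ0=101100111 Δ1=101101111 Δ2=101101011 Δ3=101111011 Δ4=101111001 | 4Δ
t=1: Δ0=101111001 Δ1=101110001 | 1Δ
t=2: Δ0=101110001 Δ1=101111001 Δ2=101011101 Δ3=101001101 Δ4=101001111 | 4Δ
t=3: Δ0=101001111 Δ1=101000111 | 1Δ
t=4: Δ0=101000111 Δ1=101001111 Δ2=101101011 Δ3=101111011 Δ4=101111001 | 4Δ
t=5: Δ0=101111001 Δ1=101110001 | 1Δ
t=6: Δ0=101110001 Δ1=111111001 Δ2=110001101 Δ3=110001111 | 3Δ
t=7: Δ0=110001111 Δ1=110000111 | 1Δ
t=8: Δ0=110000111 Δ1=100001111 Δ2=101111011 Δ3=101111001 | 3Δ
t=9: Δ0=101111001 Δ1=101110001 | 1Δ
t=10: Δ0=101110001 Δ1=111111001 Δ2=110001101 Δ3=110001111 | 3Δ
t=11: Δ0=110001111 Δ1=110000111 | 1Δ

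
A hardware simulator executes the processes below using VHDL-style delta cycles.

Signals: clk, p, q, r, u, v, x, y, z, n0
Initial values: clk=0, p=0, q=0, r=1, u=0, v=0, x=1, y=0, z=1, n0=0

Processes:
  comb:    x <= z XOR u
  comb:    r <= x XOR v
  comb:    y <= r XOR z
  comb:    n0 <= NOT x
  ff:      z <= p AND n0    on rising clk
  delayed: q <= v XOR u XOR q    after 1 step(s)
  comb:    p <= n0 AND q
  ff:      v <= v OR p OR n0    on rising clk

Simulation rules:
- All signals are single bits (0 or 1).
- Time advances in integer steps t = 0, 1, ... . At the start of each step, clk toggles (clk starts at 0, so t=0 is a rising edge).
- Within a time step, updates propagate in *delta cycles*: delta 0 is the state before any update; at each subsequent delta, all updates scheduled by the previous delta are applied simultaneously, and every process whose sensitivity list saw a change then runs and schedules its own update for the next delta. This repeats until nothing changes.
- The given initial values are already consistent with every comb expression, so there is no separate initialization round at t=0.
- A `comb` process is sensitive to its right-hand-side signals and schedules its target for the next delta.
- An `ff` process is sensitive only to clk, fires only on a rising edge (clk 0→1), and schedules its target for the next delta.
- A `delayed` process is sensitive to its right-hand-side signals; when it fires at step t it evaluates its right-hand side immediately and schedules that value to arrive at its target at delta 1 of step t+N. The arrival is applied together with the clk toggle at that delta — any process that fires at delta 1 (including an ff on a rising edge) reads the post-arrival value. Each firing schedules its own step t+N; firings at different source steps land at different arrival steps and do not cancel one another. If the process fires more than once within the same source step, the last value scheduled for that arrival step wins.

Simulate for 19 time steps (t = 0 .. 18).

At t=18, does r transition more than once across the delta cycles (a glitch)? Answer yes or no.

t0.Δ0 u=0 clk=0 n0=0 r=1 z=1 y=0 x=1 p=0 v=0 q=0
t0.Δ1 u=0 clk=1 n0=0 r=1 z=1 y=0 x=1 p=0 v=0 q=0
t0.Δ2 u=0 clk=1 n0=0 r=1 z=0 y=0 x=1 p=0 v=0 q=0
t0.Δ3 u=0 clk=1 n0=0 r=1 z=0 y=1 x=0 p=0 v=0 q=0
t0.Δ4 u=0 clk=1 n0=1 r=0 z=0 y=1 x=0 p=0 v=0 q=0
t0.Δ5 u=0 clk=1 n0=1 r=0 z=0 y=0 x=0 p=0 v=0 q=0
t1.Δ0 u=0 clk=1 n0=1 r=0 z=0 y=0 x=0 p=0 v=0 q=0
t1.Δ1 u=0 clk=0 n0=1 r=0 z=0 y=0 x=0 p=0 v=0 q=0
t2.Δ0 u=0 clk=0 n0=1 r=0 z=0 y=0 x=0 p=0 v=0 q=0
t2.Δ1 u=0 clk=1 n0=1 r=0 z=0 y=0 x=0 p=0 v=0 q=0
t2.Δ2 u=0 clk=1 n0=1 r=0 z=0 y=0 x=0 p=0 v=1 q=0
t2.Δ3 u=0 clk=1 n0=1 r=1 z=0 y=0 x=0 p=0 v=1 q=0
t2.Δ4 u=0 clk=1 n0=1 r=1 z=0 y=1 x=0 p=0 v=1 q=0
t3.Δ0 u=0 clk=1 n0=1 r=1 z=0 y=1 x=0 p=0 v=1 q=0
t3.Δ1 u=0 clk=0 n0=1 r=1 z=0 y=1 x=0 p=0 v=1 q=1
t3.Δ2 u=0 clk=0 n0=1 r=1 z=0 y=1 x=0 p=1 v=1 q=1
t4.Δ0 u=0 clk=0 n0=1 r=1 z=0 y=1 x=0 p=1 v=1 q=1
t4.Δ1 u=0 clk=1 n0=1 r=1 z=0 y=1 x=0 p=1 v=1 q=0
t4.Δ2 u=0 clk=1 n0=1 r=1 z=1 y=1 x=0 p=0 v=1 q=0
t4.Δ3 u=0 clk=1 n0=1 r=1 z=1 y=0 x=1 p=0 v=1 q=0
t4.Δ4 u=0 clk=1 n0=0 r=0 z=1 y=0 x=1 p=0 v=1 q=0
t4.Δ5 u=0 clk=1 n0=0 r=0 z=1 y=1 x=1 p=0 v=1 q=0
t5.Δ0 u=0 clk=1 n0=0 r=0 z=1 y=1 x=1 p=0 v=1 q=0
t5.Δ1 u=0 clk=0 n0=0 r=0 z=1 y=1 x=1 p=0 v=1 q=1
t6.Δ0 u=0 clk=0 n0=0 r=0 z=1 y=1 x=1 p=0 v=1 q=1
t6.Δ1 u=0 clk=1 n0=0 r=0 z=1 y=1 x=1 p=0 v=1 q=0
t6.Δ2 u=0 clk=1 n0=0 r=0 z=0 y=1 x=1 p=0 v=1 q=0
t6.Δ3 u=0 clk=1 n0=0 r=0 z=0 y=0 x=0 p=0 v=1 q=0
t6.Δ4 u=0 clk=1 n0=1 r=1 z=0 y=0 x=0 p=0 v=1 q=0
t6.Δ5 u=0 clk=1 n0=1 r=1 z=0 y=1 x=0 p=0 v=1 q=0
t7.Δ0 u=0 clk=1 n0=1 r=1 z=0 y=1 x=0 p=0 v=1 q=0
t7.Δ1 u=0 clk=0 n0=1 r=1 z=0 y=1 x=0 p=0 v=1 q=1
t7.Δ2 u=0 clk=0 n0=1 r=1 z=0 y=1 x=0 p=1 v=1 q=1
t8.Δ0 u=0 clk=0 n0=1 r=1 z=0 y=1 x=0 p=1 v=1 q=1
t8.Δ1 u=0 clk=1 n0=1 r=1 z=0 y=1 x=0 p=1 v=1 q=0
t8.Δ2 u=0 clk=1 n0=1 r=1 z=1 y=1 x=0 p=0 v=1 q=0
t8.Δ3 u=0 clk=1 n0=1 r=1 z=1 y=0 x=1 p=0 v=1 q=0
t8.Δ4 u=0 clk=1 n0=0 r=0 z=1 y=0 x=1 p=0 v=1 q=0
t8.Δ5 u=0 clk=1 n0=0 r=0 z=1 y=1 x=1 p=0 v=1 q=0
t9.Δ0 u=0 clk=1 n0=0 r=0 z=1 y=1 x=1 p=0 v=1 q=0
t9.Δ1 u=0 clk=0 n0=0 r=0 z=1 y=1 x=1 p=0 v=1 q=1
t10.Δ0 u=0 clk=0 n0=0 r=0 z=1 y=1 x=1 p=0 v=1 q=1
t10.Δ1 u=0 clk=1 n0=0 r=0 z=1 y=1 x=1 p=0 v=1 q=0
t10.Δ2 u=0 clk=1 n0=0 r=0 z=0 y=1 x=1 p=0 v=1 q=0
t10.Δ3 u=0 clk=1 n0=0 r=0 z=0 y=0 x=0 p=0 v=1 q=0
t10.Δ4 u=0 clk=1 n0=1 r=1 z=0 y=0 x=0 p=0 v=1 q=0
t10.Δ5 u=0 clk=1 n0=1 r=1 z=0 y=1 x=0 p=0 v=1 q=0
t11.Δ0 u=0 clk=1 n0=1 r=1 z=0 y=1 x=0 p=0 v=1 q=0
t11.Δ1 u=0 clk=0 n0=1 r=1 z=0 y=1 x=0 p=0 v=1 q=1
t11.Δ2 u=0 clk=0 n0=1 r=1 z=0 y=1 x=0 p=1 v=1 q=1
t12.Δ0 u=0 clk=0 n0=1 r=1 z=0 y=1 x=0 p=1 v=1 q=1
t12.Δ1 u=0 clk=1 n0=1 r=1 z=0 y=1 x=0 p=1 v=1 q=0
t12.Δ2 u=0 clk=1 n0=1 r=1 z=1 y=1 x=0 p=0 v=1 q=0
t12.Δ3 u=0 clk=1 n0=1 r=1 z=1 y=0 x=1 p=0 v=1 q=0
t12.Δ4 u=0 clk=1 n0=0 r=0 z=1 y=0 x=1 p=0 v=1 q=0
t12.Δ5 u=0 clk=1 n0=0 r=0 z=1 y=1 x=1 p=0 v=1 q=0
t13.Δ0 u=0 clk=1 n0=0 r=0 z=1 y=1 x=1 p=0 v=1 q=0
t13.Δ1 u=0 clk=0 n0=0 r=0 z=1 y=1 x=1 p=0 v=1 q=1
t14.Δ0 u=0 clk=0 n0=0 r=0 z=1 y=1 x=1 p=0 v=1 q=1
t14.Δ1 u=0 clk=1 n0=0 r=0 z=1 y=1 x=1 p=0 v=1 q=0
t14.Δ2 u=0 clk=1 n0=0 r=0 z=0 y=1 x=1 p=0 v=1 q=0
t14.Δ3 u=0 clk=1 n0=0 r=0 z=0 y=0 x=0 p=0 v=1 q=0
t14.Δ4 u=0 clk=1 n0=1 r=1 z=0 y=0 x=0 p=0 v=1 q=0
t14.Δ5 u=0 clk=1 n0=1 r=1 z=0 y=1 x=0 p=0 v=1 q=0
t15.Δ0 u=0 clk=1 n0=1 r=1 z=0 y=1 x=0 p=0 v=1 q=0
t15.Δ1 u=0 clk=0 n0=1 r=1 z=0 y=1 x=0 p=0 v=1 q=1
t15.Δ2 u=0 clk=0 n0=1 r=1 z=0 y=1 x=0 p=1 v=1 q=1
t16.Δ0 u=0 clk=0 n0=1 r=1 z=0 y=1 x=0 p=1 v=1 q=1
t16.Δ1 u=0 clk=1 n0=1 r=1 z=0 y=1 x=0 p=1 v=1 q=0
t16.Δ2 u=0 clk=1 n0=1 r=1 z=1 y=1 x=0 p=0 v=1 q=0
t16.Δ3 u=0 clk=1 n0=1 r=1 z=1 y=0 x=1 p=0 v=1 q=0
t16.Δ4 u=0 clk=1 n0=0 r=0 z=1 y=0 x=1 p=0 v=1 q=0
t16.Δ5 u=0 clk=1 n0=0 r=0 z=1 y=1 x=1 p=0 v=1 q=0
t17.Δ0 u=0 clk=1 n0=0 r=0 z=1 y=1 x=1 p=0 v=1 q=0
t17.Δ1 u=0 clk=0 n0=0 r=0 z=1 y=1 x=1 p=0 v=1 q=1
t18.Δ0 u=0 clk=0 n0=0 r=0 z=1 y=1 x=1 p=0 v=1 q=1
t18.Δ1 u=0 clk=1 n0=0 r=0 z=1 y=1 x=1 p=0 v=1 q=0
t18.Δ2 u=0 clk=1 n0=0 r=0 z=0 y=1 x=1 p=0 v=1 q=0
t18.Δ3 u=0 clk=1 n0=0 r=0 z=0 y=0 x=0 p=0 v=1 q=0
t18.Δ4 u=0 clk=1 n0=1 r=1 z=0 y=0 x=0 p=0 v=1 q=0
t18.Δ5 u=0 clk=1 n0=1 r=1 z=0 y=1 x=0 p=0 v=1 q=0

no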